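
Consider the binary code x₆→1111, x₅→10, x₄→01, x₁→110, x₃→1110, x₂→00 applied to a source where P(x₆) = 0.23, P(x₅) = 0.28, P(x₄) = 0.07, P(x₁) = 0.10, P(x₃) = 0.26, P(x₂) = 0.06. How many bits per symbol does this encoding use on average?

L̄ = Σ pᵢ·ℓᵢ = 0.23·4 + 0.28·2 + 0.07·2 + 0.10·3 + 0.26·4 + 0.06·2 = 3.08 bits/symbol.

3.08 bits/symbol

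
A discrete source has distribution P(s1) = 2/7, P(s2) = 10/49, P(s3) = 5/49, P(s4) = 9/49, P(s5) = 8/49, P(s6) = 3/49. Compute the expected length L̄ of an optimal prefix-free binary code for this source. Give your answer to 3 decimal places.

Repeatedly combine the two least-probable nodes; the expected code length is the sum of the merged weights.
merge 3/49 + 5/49 → 8/49
merge 8/49 + 8/49 → 16/49
merge 9/49 + 10/49 → 19/49
merge 2/7 + 16/49 → 30/49
merge 19/49 + 30/49 → 1
L = 8/49 + 16/49 + 19/49 + 30/49 + 1 = 122/49 ≈ 2.490 bits/symbol.

2.490 bits/symbol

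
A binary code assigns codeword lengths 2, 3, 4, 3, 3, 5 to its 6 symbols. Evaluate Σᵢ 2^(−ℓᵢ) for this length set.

With common denominator 2^5 = 32: Σ 2^(−ℓᵢ) = 8/32 + 4/32 + 2/32 + 4/32 + 4/32 + 1/32 = 23/32 = 0.71875.

0.71875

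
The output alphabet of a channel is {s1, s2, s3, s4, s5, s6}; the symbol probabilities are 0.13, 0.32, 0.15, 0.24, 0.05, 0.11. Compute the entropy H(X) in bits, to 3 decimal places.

2.380 bits

H = −Σ pᵢ log₂ pᵢ.
−0.13·log₂(0.13) = 0.3826
−0.32·log₂(0.32) = 0.5260
−0.15·log₂(0.15) = 0.4105
−0.24·log₂(0.24) = 0.4941
−0.05·log₂(0.05) = 0.2161
−0.11·log₂(0.11) = 0.3503
Sum ≈ 2.3797 → 2.380 bits.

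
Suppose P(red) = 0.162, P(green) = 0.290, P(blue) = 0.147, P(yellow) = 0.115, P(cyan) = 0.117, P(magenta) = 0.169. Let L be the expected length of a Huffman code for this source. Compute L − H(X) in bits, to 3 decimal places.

0.037 bits

Entropy H = −Σ p log₂ p ≈ 2.5044 bits.
Huffman merges: 23/200+117/1000→29/125; 147/1000+81/500→309/1000; 169/1000+29/125→401/1000; 29/100+309/1000→599/1000; 401/1000+599/1000→1. L = 2541/1000 ≈ 2.5410.
L − H = 2.5410 − 2.5044 = 0.037 bits.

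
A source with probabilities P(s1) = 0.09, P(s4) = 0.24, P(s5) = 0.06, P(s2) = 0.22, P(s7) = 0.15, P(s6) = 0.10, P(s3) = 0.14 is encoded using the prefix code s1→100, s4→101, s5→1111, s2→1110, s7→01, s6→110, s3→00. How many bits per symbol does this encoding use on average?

2.99 bits/symbol

L̄ = Σ pᵢ·ℓᵢ = 0.09·3 + 0.24·3 + 0.06·4 + 0.22·4 + 0.15·2 + 0.10·3 + 0.14·2 = 2.99 bits/symbol.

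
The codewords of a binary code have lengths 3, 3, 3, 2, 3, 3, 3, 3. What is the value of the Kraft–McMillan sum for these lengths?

With common denominator 2^3 = 8: Σ 2^(−ℓᵢ) = 1/8 + 1/8 + 1/8 + 2/8 + 1/8 + 1/8 + 1/8 + 1/8 = 9/8 = 1.125.

1.125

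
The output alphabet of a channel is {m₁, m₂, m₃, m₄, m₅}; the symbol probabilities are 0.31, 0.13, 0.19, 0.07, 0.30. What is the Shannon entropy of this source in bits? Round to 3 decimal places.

2.151 bits

H = −Σ pᵢ log₂ pᵢ.
−0.31·log₂(0.31) = 0.5238
−0.13·log₂(0.13) = 0.3826
−0.19·log₂(0.19) = 0.4552
−0.07·log₂(0.07) = 0.2686
−0.30·log₂(0.30) = 0.5211
Sum ≈ 2.1513 → 2.151 bits.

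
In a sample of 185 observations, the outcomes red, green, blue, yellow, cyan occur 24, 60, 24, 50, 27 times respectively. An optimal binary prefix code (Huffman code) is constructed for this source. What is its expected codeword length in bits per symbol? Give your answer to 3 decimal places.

Probabilities are the counts divided by 185.
Repeatedly combine the two least-probable nodes; the expected code length is the sum of the merged weights.
merge 24/185 + 24/185 → 48/185
merge 27/185 + 48/185 → 15/37
merge 10/37 + 12/37 → 22/37
merge 15/37 + 22/37 → 1
L = 48/185 + 15/37 + 22/37 + 1 = 418/185 ≈ 2.259 bits/symbol.

2.259 bits/symbol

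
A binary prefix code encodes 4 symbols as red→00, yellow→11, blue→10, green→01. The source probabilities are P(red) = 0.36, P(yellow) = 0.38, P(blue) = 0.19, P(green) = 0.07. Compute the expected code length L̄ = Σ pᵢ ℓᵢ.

2 bits/symbol

L̄ = Σ pᵢ·ℓᵢ = 0.36·2 + 0.38·2 + 0.19·2 + 0.07·2 = 2 bits/symbol.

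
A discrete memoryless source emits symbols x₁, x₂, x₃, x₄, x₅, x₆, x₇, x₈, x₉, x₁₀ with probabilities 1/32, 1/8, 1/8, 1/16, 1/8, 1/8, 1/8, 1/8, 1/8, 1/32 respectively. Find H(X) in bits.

3.1875 bits

Each probability is a power of 1/2, so log₂(1/p) is an integer.
H = Σ p·log₂(1/p) = 1/32·5 + 1/8·3 + 1/8·3 + 1/16·4 + 1/8·3 + 1/8·3 + 1/8·3 + 1/8·3 + 1/8·3 + 1/32·5 = 3.1875 bits.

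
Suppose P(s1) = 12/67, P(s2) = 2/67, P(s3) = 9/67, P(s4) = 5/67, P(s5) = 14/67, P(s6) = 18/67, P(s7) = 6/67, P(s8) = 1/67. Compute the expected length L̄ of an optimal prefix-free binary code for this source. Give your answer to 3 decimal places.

Repeatedly combine the two least-probable nodes; the expected code length is the sum of the merged weights.
merge 1/67 + 2/67 → 3/67
merge 3/67 + 5/67 → 8/67
merge 6/67 + 8/67 → 14/67
merge 9/67 + 12/67 → 21/67
merge 14/67 + 14/67 → 28/67
merge 18/67 + 21/67 → 39/67
merge 28/67 + 39/67 → 1
L = 3/67 + 8/67 + 14/67 + 21/67 + 28/67 + 39/67 + 1 = 180/67 ≈ 2.687 bits/symbol.

2.687 bits/symbol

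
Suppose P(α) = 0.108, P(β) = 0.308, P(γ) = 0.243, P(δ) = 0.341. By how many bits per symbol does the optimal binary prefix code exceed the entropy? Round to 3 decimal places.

0.105 bits

Entropy H = −Σ p log₂ p ≈ 1.8953 bits.
Huffman merges: 27/250+243/1000→351/1000; 77/250+341/1000→649/1000; 351/1000+649/1000→1. L = 2 ≈ 2.0000.
L − H = 2.0000 − 1.8953 = 0.105 bits.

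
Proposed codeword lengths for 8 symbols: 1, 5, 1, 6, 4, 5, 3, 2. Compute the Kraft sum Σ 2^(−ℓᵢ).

1.515625

With common denominator 2^6 = 64: Σ 2^(−ℓᵢ) = 32/64 + 2/64 + 32/64 + 1/64 + 4/64 + 2/64 + 8/64 + 16/64 = 97/64 = 1.515625.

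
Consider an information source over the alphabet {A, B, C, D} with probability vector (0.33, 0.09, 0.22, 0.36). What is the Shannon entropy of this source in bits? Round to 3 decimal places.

1.852 bits

H = −Σ pᵢ log₂ pᵢ.
−0.33·log₂(0.33) = 0.5278
−0.09·log₂(0.09) = 0.3127
−0.22·log₂(0.22) = 0.4806
−0.36·log₂(0.36) = 0.5306
Sum ≈ 1.8517 → 1.852 bits.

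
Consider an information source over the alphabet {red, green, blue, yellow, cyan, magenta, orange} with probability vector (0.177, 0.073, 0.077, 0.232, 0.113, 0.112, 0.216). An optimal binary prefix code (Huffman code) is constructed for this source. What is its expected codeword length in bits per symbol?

Repeatedly combine the two least-probable nodes; the expected code length is the sum of the merged weights.
merge 73/1000 + 77/1000 → 3/20
merge 14/125 + 113/1000 → 9/40
merge 3/20 + 177/1000 → 327/1000
merge 27/125 + 9/40 → 441/1000
merge 29/125 + 327/1000 → 559/1000
merge 441/1000 + 559/1000 → 1
L = 3/20 + 9/40 + 327/1000 + 441/1000 + 559/1000 + 1 = 1351/500 = 2.702 bits/symbol.

2.702 bits/symbol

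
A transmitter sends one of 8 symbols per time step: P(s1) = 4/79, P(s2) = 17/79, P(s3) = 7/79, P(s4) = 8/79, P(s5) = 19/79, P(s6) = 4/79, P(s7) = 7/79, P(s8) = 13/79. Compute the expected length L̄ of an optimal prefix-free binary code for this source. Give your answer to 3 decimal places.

Repeatedly combine the two least-probable nodes; the expected code length is the sum of the merged weights.
merge 4/79 + 4/79 → 8/79
merge 7/79 + 7/79 → 14/79
merge 8/79 + 8/79 → 16/79
merge 13/79 + 14/79 → 27/79
merge 16/79 + 17/79 → 33/79
merge 19/79 + 27/79 → 46/79
merge 33/79 + 46/79 → 1
L = 8/79 + 14/79 + 16/79 + 27/79 + 33/79 + 46/79 + 1 = 223/79 ≈ 2.823 bits/symbol.

2.823 bits/symbol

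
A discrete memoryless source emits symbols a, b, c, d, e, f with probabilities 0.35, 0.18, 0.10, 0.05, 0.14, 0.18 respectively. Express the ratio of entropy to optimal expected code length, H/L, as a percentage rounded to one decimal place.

97.0%

Entropy H = −Σ p log₂ p ≈ 2.3661 bits.
Huffman merges: 1/20+1/10→3/20; 7/50+3/20→29/100; 9/50+9/50→9/25; 29/100+7/20→16/25; 9/25+16/25→1. L = 61/25 ≈ 2.4400.
Efficiency = H/L = 2.3661/2.4400 = 97.0%.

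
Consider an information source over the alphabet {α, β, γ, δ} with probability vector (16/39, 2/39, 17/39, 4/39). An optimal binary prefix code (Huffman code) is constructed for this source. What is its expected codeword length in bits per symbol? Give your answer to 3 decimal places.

1.718 bits/symbol

Repeatedly combine the two least-probable nodes; the expected code length is the sum of the merged weights.
merge 2/39 + 4/39 → 2/13
merge 2/13 + 16/39 → 22/39
merge 17/39 + 22/39 → 1
L = 2/13 + 22/39 + 1 = 67/39 ≈ 1.718 bits/symbol.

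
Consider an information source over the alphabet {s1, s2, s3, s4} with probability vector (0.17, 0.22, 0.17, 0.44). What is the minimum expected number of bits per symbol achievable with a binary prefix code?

Repeatedly combine the two least-probable nodes; the expected code length is the sum of the merged weights.
merge 17/100 + 17/100 → 17/50
merge 11/50 + 17/50 → 14/25
merge 11/25 + 14/25 → 1
L = 17/50 + 14/25 + 1 = 19/10 = 1.9 bits/symbol.

1.9 bits/symbol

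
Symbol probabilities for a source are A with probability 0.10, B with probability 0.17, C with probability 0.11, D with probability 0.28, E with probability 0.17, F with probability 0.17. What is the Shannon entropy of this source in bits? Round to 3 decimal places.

H = −Σ pᵢ log₂ pᵢ.
−0.10·log₂(0.10) = 0.3322
−0.17·log₂(0.17) = 0.4346
−0.11·log₂(0.11) = 0.3503
−0.28·log₂(0.28) = 0.5142
−0.17·log₂(0.17) = 0.4346
−0.17·log₂(0.17) = 0.4346
Sum ≈ 2.5005 → 2.500 bits.

2.500 bits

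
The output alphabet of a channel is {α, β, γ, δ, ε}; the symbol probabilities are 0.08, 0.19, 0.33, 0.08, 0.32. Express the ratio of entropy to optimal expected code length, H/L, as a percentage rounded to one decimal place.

96.9%

Entropy H = −Σ p log₂ p ≈ 2.0921 bits.
Huffman merges: 2/25+2/25→4/25; 4/25+19/100→7/20; 8/25+33/100→13/20; 7/20+13/20→1. L = 54/25 ≈ 2.1600.
Efficiency = H/L = 2.0921/2.1600 = 96.9%.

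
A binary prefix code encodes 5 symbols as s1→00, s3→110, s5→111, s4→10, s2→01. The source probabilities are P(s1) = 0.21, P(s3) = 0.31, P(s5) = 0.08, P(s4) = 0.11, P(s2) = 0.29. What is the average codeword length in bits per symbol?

L̄ = Σ pᵢ·ℓᵢ = 0.21·2 + 0.31·3 + 0.08·3 + 0.11·2 + 0.29·2 = 2.39 bits/symbol.

2.39 bits/symbol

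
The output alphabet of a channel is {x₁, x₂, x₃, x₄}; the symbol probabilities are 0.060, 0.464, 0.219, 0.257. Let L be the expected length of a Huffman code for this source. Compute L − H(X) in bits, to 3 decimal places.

0.074 bits

Entropy H = −Σ p log₂ p ≈ 1.7411 bits.
Huffman merges: 3/50+219/1000→279/1000; 257/1000+279/1000→67/125; 58/125+67/125→1. L = 363/200 ≈ 1.8150.
L − H = 1.8150 − 1.7411 = 0.074 bits.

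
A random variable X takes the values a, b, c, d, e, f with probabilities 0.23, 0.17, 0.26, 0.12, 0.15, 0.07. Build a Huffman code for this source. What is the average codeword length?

Repeatedly combine the two least-probable nodes; the expected code length is the sum of the merged weights.
merge 7/100 + 3/25 → 19/100
merge 3/20 + 17/100 → 8/25
merge 19/100 + 23/100 → 21/50
merge 13/50 + 8/25 → 29/50
merge 21/50 + 29/50 → 1
L = 19/100 + 8/25 + 21/50 + 29/50 + 1 = 251/100 = 2.51 bits/symbol.

2.51 bits/symbol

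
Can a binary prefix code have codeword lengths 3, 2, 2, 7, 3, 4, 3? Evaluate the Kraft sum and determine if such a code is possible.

0.9453125; yes

With common denominator 2^7 = 128: Σ 2^(−ℓᵢ) = 16/128 + 32/128 + 32/128 + 1/128 + 16/128 + 8/128 + 16/128 = 121/128 = 0.9453125.
Kraft's inequality requires Σ ≤ 1; here Σ = 0.9453125 ≤ 1, so such a prefix code exists.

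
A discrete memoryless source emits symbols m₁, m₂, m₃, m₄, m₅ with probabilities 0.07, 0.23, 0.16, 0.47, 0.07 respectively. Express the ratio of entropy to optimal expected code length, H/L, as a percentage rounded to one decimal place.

Entropy H = −Σ p log₂ p ≈ 1.9598 bits.
Huffman merges: 7/100+7/100→7/50; 7/50+4/25→3/10; 23/100+3/10→53/100; 47/100+53/100→1. L = 197/100 ≈ 1.9700.
Efficiency = H/L = 1.9598/1.9700 = 99.5%.

99.5%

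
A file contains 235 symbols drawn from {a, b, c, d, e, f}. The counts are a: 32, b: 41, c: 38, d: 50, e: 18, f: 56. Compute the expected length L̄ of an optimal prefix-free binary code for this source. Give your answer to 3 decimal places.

2.549 bits/symbol

Probabilities are the counts divided by 235.
Repeatedly combine the two least-probable nodes; the expected code length is the sum of the merged weights.
merge 18/235 + 32/235 → 10/47
merge 38/235 + 41/235 → 79/235
merge 10/47 + 10/47 → 20/47
merge 56/235 + 79/235 → 27/47
merge 20/47 + 27/47 → 1
L = 10/47 + 79/235 + 20/47 + 27/47 + 1 = 599/235 ≈ 2.549 bits/symbol.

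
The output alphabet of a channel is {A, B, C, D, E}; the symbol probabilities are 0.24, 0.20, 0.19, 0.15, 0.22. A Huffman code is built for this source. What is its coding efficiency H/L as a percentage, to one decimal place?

98.5%

Entropy H = −Σ p log₂ p ≈ 2.3049 bits.
Huffman merges: 3/20+19/100→17/50; 1/5+11/50→21/50; 6/25+17/50→29/50; 21/50+29/50→1. L = 117/50 ≈ 2.3400.
Efficiency = H/L = 2.3049/2.3400 = 98.5%.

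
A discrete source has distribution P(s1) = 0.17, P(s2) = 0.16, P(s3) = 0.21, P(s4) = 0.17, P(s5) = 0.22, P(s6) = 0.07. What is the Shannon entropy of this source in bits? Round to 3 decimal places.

2.514 bits

H = −Σ pᵢ log₂ pᵢ.
−0.17·log₂(0.17) = 0.4346
−0.16·log₂(0.16) = 0.4230
−0.21·log₂(0.21) = 0.4728
−0.17·log₂(0.17) = 0.4346
−0.22·log₂(0.22) = 0.4806
−0.07·log₂(0.07) = 0.2686
Sum ≈ 2.5141 → 2.514 bits.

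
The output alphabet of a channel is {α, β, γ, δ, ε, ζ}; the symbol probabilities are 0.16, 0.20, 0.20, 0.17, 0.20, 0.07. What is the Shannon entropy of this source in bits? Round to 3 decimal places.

H = −Σ pᵢ log₂ pᵢ.
−0.16·log₂(0.16) = 0.4230
−0.20·log₂(0.20) = 0.4644
−0.20·log₂(0.20) = 0.4644
−0.17·log₂(0.17) = 0.4346
−0.20·log₂(0.20) = 0.4644
−0.07·log₂(0.07) = 0.2686
Sum ≈ 2.5193 → 2.519 bits.

2.519 bits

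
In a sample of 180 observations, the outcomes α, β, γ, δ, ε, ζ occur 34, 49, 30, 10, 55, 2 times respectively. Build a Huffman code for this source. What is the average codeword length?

Probabilities are the counts divided by 180.
Repeatedly combine the two least-probable nodes; the expected code length is the sum of the merged weights.
merge 1/90 + 1/18 → 1/15
merge 1/15 + 1/6 → 7/30
merge 17/90 + 7/30 → 19/45
merge 49/180 + 11/36 → 26/45
merge 19/45 + 26/45 → 1
L = 1/15 + 7/30 + 19/45 + 26/45 + 1 = 23/10 = 2.3 bits/symbol.

2.3 bits/symbol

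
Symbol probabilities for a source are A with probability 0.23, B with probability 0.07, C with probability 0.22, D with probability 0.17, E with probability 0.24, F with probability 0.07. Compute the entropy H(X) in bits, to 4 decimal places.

H = −Σ pᵢ log₂ pᵢ.
−0.23·log₂(0.23) = 0.4877
−0.07·log₂(0.07) = 0.2686
−0.22·log₂(0.22) = 0.4806
−0.17·log₂(0.17) = 0.4346
−0.24·log₂(0.24) = 0.4941
−0.07·log₂(0.07) = 0.2686
Sum ≈ 2.4341 → 2.4341 bits.

2.4341 bits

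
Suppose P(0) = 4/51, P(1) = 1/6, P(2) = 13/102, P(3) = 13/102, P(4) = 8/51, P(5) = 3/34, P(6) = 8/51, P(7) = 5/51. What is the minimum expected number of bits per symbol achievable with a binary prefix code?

3 bits/symbol

Repeatedly combine the two least-probable nodes; the expected code length is the sum of the merged weights.
merge 4/51 + 3/34 → 1/6
merge 5/51 + 13/102 → 23/102
merge 13/102 + 8/51 → 29/102
merge 8/51 + 1/6 → 11/34
merge 1/6 + 23/102 → 20/51
merge 29/102 + 11/34 → 31/51
merge 20/51 + 31/51 → 1
L = 1/6 + 23/102 + 29/102 + 11/34 + 20/51 + 31/51 + 1 = 3 bits/symbol.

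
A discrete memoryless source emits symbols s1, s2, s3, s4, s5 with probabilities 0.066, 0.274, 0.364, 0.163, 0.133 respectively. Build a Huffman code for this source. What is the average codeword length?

2.197 bits/symbol

Repeatedly combine the two least-probable nodes; the expected code length is the sum of the merged weights.
merge 33/500 + 133/1000 → 199/1000
merge 163/1000 + 199/1000 → 181/500
merge 137/500 + 181/500 → 159/250
merge 91/250 + 159/250 → 1
L = 199/1000 + 181/500 + 159/250 + 1 = 2197/1000 = 2.197 bits/symbol.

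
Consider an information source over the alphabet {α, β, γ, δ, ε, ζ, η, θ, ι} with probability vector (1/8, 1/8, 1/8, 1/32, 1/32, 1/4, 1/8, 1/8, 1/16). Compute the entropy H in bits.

2.9375 bits

Each probability is a power of 1/2, so log₂(1/p) is an integer.
H = Σ p·log₂(1/p) = 1/8·3 + 1/8·3 + 1/8·3 + 1/32·5 + 1/32·5 + 1/4·2 + 1/8·3 + 1/8·3 + 1/16·4 = 2.9375 bits.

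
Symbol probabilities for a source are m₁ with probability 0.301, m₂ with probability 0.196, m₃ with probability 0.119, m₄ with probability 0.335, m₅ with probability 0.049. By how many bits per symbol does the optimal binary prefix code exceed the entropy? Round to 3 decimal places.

Entropy H = −Σ p log₂ p ≈ 2.0894 bits.
Huffman merges: 49/1000+119/1000→21/125; 21/125+49/250→91/250; 301/1000+67/200→159/250; 91/250+159/250→1. L = 271/125 ≈ 2.1680.
L − H = 2.1680 − 2.0894 = 0.079 bits.

0.079 bits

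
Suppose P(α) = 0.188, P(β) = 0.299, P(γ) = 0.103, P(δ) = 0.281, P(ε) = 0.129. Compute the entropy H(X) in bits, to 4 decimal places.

2.2076 bits

H = −Σ pᵢ log₂ pᵢ.
−0.188·log₂(0.188) = 0.4533
−0.299·log₂(0.299) = 0.5208
−0.103·log₂(0.103) = 0.3378
−0.281·log₂(0.281) = 0.5146
−0.129·log₂(0.129) = 0.3811
Sum ≈ 2.2076 → 2.2076 bits.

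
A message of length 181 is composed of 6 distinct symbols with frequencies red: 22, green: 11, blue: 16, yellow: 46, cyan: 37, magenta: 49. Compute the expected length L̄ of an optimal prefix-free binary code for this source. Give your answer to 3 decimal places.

Probabilities are the counts divided by 181.
Repeatedly combine the two least-probable nodes; the expected code length is the sum of the merged weights.
merge 11/181 + 16/181 → 27/181
merge 22/181 + 27/181 → 49/181
merge 37/181 + 46/181 → 83/181
merge 49/181 + 49/181 → 98/181
merge 83/181 + 98/181 → 1
L = 27/181 + 49/181 + 83/181 + 98/181 + 1 = 438/181 ≈ 2.420 bits/symbol.

2.420 bits/symbol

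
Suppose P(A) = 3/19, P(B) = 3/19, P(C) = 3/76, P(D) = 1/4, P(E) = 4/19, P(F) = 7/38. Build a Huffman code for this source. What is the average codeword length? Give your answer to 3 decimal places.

2.539 bits/symbol

Repeatedly combine the two least-probable nodes; the expected code length is the sum of the merged weights.
merge 3/76 + 3/19 → 15/76
merge 3/19 + 7/38 → 13/38
merge 15/76 + 4/19 → 31/76
merge 1/4 + 13/38 → 45/76
merge 31/76 + 45/76 → 1
L = 15/76 + 13/38 + 31/76 + 45/76 + 1 = 193/76 ≈ 2.539 bits/symbol.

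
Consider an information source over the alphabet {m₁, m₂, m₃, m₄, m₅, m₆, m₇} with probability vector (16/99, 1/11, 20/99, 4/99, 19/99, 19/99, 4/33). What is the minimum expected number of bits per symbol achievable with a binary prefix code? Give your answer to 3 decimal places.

2.737 bits/symbol

Repeatedly combine the two least-probable nodes; the expected code length is the sum of the merged weights.
merge 4/99 + 1/11 → 13/99
merge 4/33 + 13/99 → 25/99
merge 16/99 + 19/99 → 35/99
merge 19/99 + 20/99 → 13/33
merge 25/99 + 35/99 → 20/33
merge 13/33 + 20/33 → 1
L = 13/99 + 25/99 + 35/99 + 13/33 + 20/33 + 1 = 271/99 ≈ 2.737 bits/symbol.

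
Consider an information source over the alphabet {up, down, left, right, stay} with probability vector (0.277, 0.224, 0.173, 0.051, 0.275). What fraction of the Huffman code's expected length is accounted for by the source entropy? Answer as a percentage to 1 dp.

97.4%

Entropy H = −Σ p log₂ p ≈ 2.1655 bits.
Huffman merges: 51/1000+173/1000→28/125; 28/125+28/125→56/125; 11/40+277/1000→69/125; 56/125+69/125→1. L = 278/125 ≈ 2.2240.
Efficiency = H/L = 2.1655/2.2240 = 97.4%.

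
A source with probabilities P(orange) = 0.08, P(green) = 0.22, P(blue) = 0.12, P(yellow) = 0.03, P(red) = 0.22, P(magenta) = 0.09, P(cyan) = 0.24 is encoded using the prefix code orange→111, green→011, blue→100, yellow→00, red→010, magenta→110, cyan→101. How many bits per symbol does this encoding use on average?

L̄ = Σ pᵢ·ℓᵢ = 0.08·3 + 0.22·3 + 0.12·3 + 0.03·2 + 0.22·3 + 0.09·3 + 0.24·3 = 2.97 bits/symbol.

2.97 bits/symbol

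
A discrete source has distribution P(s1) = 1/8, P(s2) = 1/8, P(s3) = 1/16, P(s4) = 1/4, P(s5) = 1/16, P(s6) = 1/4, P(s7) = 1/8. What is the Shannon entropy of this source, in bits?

Each probability is a power of 1/2, so log₂(1/p) is an integer.
H = Σ p·log₂(1/p) = 1/8·3 + 1/8·3 + 1/16·4 + 1/4·2 + 1/16·4 + 1/4·2 + 1/8·3 = 2.625 bits.

2.625 bits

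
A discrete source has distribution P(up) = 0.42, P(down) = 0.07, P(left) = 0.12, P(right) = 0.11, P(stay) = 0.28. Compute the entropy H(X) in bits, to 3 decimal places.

H = −Σ pᵢ log₂ pᵢ.
−0.42·log₂(0.42) = 0.5256
−0.07·log₂(0.07) = 0.2686
−0.12·log₂(0.12) = 0.3671
−0.11·log₂(0.11) = 0.3503
−0.28·log₂(0.28) = 0.5142
Sum ≈ 2.0258 → 2.026 bits.

2.026 bits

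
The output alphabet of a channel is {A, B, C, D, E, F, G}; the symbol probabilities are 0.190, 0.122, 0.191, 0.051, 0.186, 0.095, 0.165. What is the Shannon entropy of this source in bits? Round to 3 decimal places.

2.704 bits

H = −Σ pᵢ log₂ pᵢ.
−0.190·log₂(0.190) = 0.4552
−0.122·log₂(0.122) = 0.3703
−0.191·log₂(0.191) = 0.4562
−0.051·log₂(0.051) = 0.2190
−0.186·log₂(0.186) = 0.4514
−0.095·log₂(0.095) = 0.3226
−0.165·log₂(0.165) = 0.4289
Sum ≈ 2.7035 → 2.704 bits.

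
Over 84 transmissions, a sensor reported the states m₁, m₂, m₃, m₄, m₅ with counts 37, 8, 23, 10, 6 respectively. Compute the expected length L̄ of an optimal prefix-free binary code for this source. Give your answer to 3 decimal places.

2.012 bits/symbol

Probabilities are the counts divided by 84.
Repeatedly combine the two least-probable nodes; the expected code length is the sum of the merged weights.
merge 1/14 + 2/21 → 1/6
merge 5/42 + 1/6 → 2/7
merge 23/84 + 2/7 → 47/84
merge 37/84 + 47/84 → 1
L = 1/6 + 2/7 + 47/84 + 1 = 169/84 ≈ 2.012 bits/symbol.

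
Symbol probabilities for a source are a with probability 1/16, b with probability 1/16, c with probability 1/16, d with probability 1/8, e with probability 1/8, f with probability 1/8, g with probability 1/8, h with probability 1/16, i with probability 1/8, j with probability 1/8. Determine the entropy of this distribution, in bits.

Each probability is a power of 1/2, so log₂(1/p) is an integer.
H = Σ p·log₂(1/p) = 1/16·4 + 1/16·4 + 1/16·4 + 1/8·3 + 1/8·3 + 1/8·3 + 1/8·3 + 1/16·4 + 1/8·3 + 1/8·3 = 3.25 bits.

3.25 bits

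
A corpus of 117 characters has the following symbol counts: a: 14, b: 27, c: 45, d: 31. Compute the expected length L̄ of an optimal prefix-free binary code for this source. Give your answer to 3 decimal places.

1.966 bits/symbol

Probabilities are the counts divided by 117.
Repeatedly combine the two least-probable nodes; the expected code length is the sum of the merged weights.
merge 14/117 + 3/13 → 41/117
merge 31/117 + 41/117 → 8/13
merge 5/13 + 8/13 → 1
L = 41/117 + 8/13 + 1 = 230/117 ≈ 1.966 bits/symbol.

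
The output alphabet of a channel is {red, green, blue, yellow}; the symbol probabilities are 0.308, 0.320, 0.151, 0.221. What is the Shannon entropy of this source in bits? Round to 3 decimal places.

1.942 bits

H = −Σ pᵢ log₂ pᵢ.
−0.308·log₂(0.308) = 0.5233
−0.320·log₂(0.320) = 0.5260
−0.151·log₂(0.151) = 0.4118
−0.221·log₂(0.221) = 0.4813
Sum ≈ 1.9425 → 1.942 bits.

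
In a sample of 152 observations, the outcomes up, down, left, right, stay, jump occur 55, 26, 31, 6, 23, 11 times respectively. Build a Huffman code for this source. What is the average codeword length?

2.375 bits/symbol

Probabilities are the counts divided by 152.
Repeatedly combine the two least-probable nodes; the expected code length is the sum of the merged weights.
merge 3/76 + 11/152 → 17/152
merge 17/152 + 23/152 → 5/19
merge 13/76 + 31/152 → 3/8
merge 5/19 + 55/152 → 5/8
merge 3/8 + 5/8 → 1
L = 17/152 + 5/19 + 3/8 + 5/8 + 1 = 19/8 = 2.375 bits/symbol.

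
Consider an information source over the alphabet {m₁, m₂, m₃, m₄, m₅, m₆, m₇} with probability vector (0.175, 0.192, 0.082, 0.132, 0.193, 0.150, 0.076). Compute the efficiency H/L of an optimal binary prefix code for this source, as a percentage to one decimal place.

Entropy H = −Σ p log₂ p ≈ 2.7298 bits.
Huffman merges: 19/250+41/500→79/500; 33/250+3/20→141/500; 79/500+7/40→333/1000; 24/125+193/1000→77/200; 141/500+333/1000→123/200; 77/200+123/200→1. L = 2773/1000 ≈ 2.7730.
Efficiency = H/L = 2.7298/2.7730 = 98.4%.

98.4%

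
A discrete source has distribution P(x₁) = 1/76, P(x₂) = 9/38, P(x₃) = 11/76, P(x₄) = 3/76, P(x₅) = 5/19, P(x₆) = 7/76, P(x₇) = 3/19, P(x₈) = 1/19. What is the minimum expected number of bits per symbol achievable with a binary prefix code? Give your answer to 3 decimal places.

Repeatedly combine the two least-probable nodes; the expected code length is the sum of the merged weights.
merge 1/76 + 3/76 → 1/19
merge 1/19 + 1/19 → 2/19
merge 7/76 + 2/19 → 15/76
merge 11/76 + 3/19 → 23/76
merge 15/76 + 9/38 → 33/76
merge 5/19 + 23/76 → 43/76
merge 33/76 + 43/76 → 1
L = 1/19 + 2/19 + 15/76 + 23/76 + 33/76 + 43/76 + 1 = 101/38 ≈ 2.658 bits/symbol.

2.658 bits/symbol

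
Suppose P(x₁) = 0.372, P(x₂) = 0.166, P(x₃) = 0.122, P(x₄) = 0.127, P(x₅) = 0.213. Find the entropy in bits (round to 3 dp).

H = −Σ pᵢ log₂ pᵢ.
−0.372·log₂(0.372) = 0.5307
−0.166·log₂(0.166) = 0.4301
−0.122·log₂(0.122) = 0.3703
−0.127·log₂(0.127) = 0.3781
−0.213·log₂(0.213) = 0.4752
Sum ≈ 2.1844 → 2.184 bits.

2.184 bits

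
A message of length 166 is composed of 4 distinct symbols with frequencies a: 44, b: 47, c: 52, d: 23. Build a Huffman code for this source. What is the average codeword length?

Probabilities are the counts divided by 166.
Repeatedly combine the two least-probable nodes; the expected code length is the sum of the merged weights.
merge 23/166 + 22/83 → 67/166
merge 47/166 + 26/83 → 99/166
merge 67/166 + 99/166 → 1
L = 67/166 + 99/166 + 1 = 2 bits/symbol.

2 bits/symbol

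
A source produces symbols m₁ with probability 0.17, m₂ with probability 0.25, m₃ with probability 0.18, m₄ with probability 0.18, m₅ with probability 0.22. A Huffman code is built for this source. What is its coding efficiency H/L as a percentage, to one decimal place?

Entropy H = −Σ p log₂ p ≈ 2.3058 bits.
Huffman merges: 17/100+9/50→7/20; 9/50+11/50→2/5; 1/4+7/20→3/5; 2/5+3/5→1. L = 47/20 ≈ 2.3500.
Efficiency = H/L = 2.3058/2.3500 = 98.1%.

98.1%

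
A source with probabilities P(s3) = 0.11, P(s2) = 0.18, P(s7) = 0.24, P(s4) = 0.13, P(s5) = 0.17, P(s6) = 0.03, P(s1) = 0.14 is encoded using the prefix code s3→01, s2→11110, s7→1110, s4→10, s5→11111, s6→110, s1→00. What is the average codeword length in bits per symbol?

3.56 bits/symbol

L̄ = Σ pᵢ·ℓᵢ = 0.11·2 + 0.18·5 + 0.24·4 + 0.13·2 + 0.17·5 + 0.03·3 + 0.14·2 = 3.56 bits/symbol.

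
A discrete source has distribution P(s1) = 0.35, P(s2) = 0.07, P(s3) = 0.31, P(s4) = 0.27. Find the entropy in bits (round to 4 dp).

H = −Σ pᵢ log₂ pᵢ.
−0.35·log₂(0.35) = 0.5301
−0.07·log₂(0.07) = 0.2686
−0.31·log₂(0.31) = 0.5238
−0.27·log₂(0.27) = 0.5100
Sum ≈ 1.8325 → 1.8325 bits.

1.8325 bits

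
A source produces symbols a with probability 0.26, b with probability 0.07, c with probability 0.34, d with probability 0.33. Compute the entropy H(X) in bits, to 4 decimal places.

H = −Σ pᵢ log₂ pᵢ.
−0.26·log₂(0.26) = 0.5053
−0.07·log₂(0.07) = 0.2686
−0.34·log₂(0.34) = 0.5292
−0.33·log₂(0.33) = 0.5278
Sum ≈ 1.8308 → 1.8308 bits.

1.8308 bits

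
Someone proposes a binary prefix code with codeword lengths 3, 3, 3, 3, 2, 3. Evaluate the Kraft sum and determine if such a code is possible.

With common denominator 2^3 = 8: Σ 2^(−ℓᵢ) = 1/8 + 1/8 + 1/8 + 1/8 + 2/8 + 1/8 = 7/8 = 0.875.
Kraft's inequality requires Σ ≤ 1; here Σ = 0.875 ≤ 1, so such a prefix code exists.

0.875; yes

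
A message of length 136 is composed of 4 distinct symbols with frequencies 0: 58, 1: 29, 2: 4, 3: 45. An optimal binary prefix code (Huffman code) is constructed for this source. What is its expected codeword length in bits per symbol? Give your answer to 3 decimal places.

1.816 bits/symbol

Probabilities are the counts divided by 136.
Repeatedly combine the two least-probable nodes; the expected code length is the sum of the merged weights.
merge 1/34 + 29/136 → 33/136
merge 33/136 + 45/136 → 39/68
merge 29/68 + 39/68 → 1
L = 33/136 + 39/68 + 1 = 247/136 ≈ 1.816 bits/symbol.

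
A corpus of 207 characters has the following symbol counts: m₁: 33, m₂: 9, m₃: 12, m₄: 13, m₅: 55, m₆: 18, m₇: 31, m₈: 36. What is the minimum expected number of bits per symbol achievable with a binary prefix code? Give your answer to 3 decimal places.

Probabilities are the counts divided by 207.
Repeatedly combine the two least-probable nodes; the expected code length is the sum of the merged weights.
merge 1/23 + 4/69 → 7/69
merge 13/207 + 2/23 → 31/207
merge 7/69 + 31/207 → 52/207
merge 31/207 + 11/69 → 64/207
merge 4/23 + 52/207 → 88/207
merge 55/207 + 64/207 → 119/207
merge 88/207 + 119/207 → 1
L = 7/69 + 31/207 + 52/207 + 64/207 + 88/207 + 119/207 + 1 = 194/69 ≈ 2.812 bits/symbol.

2.812 bits/symbol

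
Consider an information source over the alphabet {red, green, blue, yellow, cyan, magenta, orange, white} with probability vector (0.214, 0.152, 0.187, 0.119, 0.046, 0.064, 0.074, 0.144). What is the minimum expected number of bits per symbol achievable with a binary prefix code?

2.893 bits/symbol

Repeatedly combine the two least-probable nodes; the expected code length is the sum of the merged weights.
merge 23/500 + 8/125 → 11/100
merge 37/500 + 11/100 → 23/125
merge 119/1000 + 18/125 → 263/1000
merge 19/125 + 23/125 → 42/125
merge 187/1000 + 107/500 → 401/1000
merge 263/1000 + 42/125 → 599/1000
merge 401/1000 + 599/1000 → 1
L = 11/100 + 23/125 + 263/1000 + 42/125 + 401/1000 + 599/1000 + 1 = 2893/1000 = 2.893 bits/symbol.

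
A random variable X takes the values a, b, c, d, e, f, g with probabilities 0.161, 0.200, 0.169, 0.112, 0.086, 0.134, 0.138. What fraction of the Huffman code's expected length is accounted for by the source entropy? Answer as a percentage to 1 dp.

Entropy H = −Σ p log₂ p ≈ 2.7631 bits.
Huffman merges: 43/500+14/125→99/500; 67/500+69/500→34/125; 161/1000+169/1000→33/100; 99/500+1/5→199/500; 34/125+33/100→301/500; 199/500+301/500→1. L = 14/5 ≈ 2.8000.
Efficiency = H/L = 2.7631/2.8000 = 98.7%.

98.7%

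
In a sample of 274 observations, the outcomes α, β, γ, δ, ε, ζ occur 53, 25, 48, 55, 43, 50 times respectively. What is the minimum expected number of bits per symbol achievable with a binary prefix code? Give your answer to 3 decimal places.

2.606 bits/symbol

Probabilities are the counts divided by 274.
Repeatedly combine the two least-probable nodes; the expected code length is the sum of the merged weights.
merge 25/274 + 43/274 → 34/137
merge 24/137 + 25/137 → 49/137
merge 53/274 + 55/274 → 54/137
merge 34/137 + 49/137 → 83/137
merge 54/137 + 83/137 → 1
L = 34/137 + 49/137 + 54/137 + 83/137 + 1 = 357/137 ≈ 2.606 bits/symbol.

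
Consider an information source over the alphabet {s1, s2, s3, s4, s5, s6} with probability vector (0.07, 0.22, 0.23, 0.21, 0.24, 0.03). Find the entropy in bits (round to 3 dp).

H = −Σ pᵢ log₂ pᵢ.
−0.07·log₂(0.07) = 0.2686
−0.22·log₂(0.22) = 0.4806
−0.23·log₂(0.23) = 0.4877
−0.21·log₂(0.21) = 0.4728
−0.24·log₂(0.24) = 0.4941
−0.03·log₂(0.03) = 0.1518
Sum ≈ 2.3555 → 2.356 bits.

2.356 bits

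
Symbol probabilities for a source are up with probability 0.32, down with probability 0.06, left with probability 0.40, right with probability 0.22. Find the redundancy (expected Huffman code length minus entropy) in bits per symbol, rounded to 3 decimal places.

Entropy H = −Σ p log₂ p ≈ 1.7789 bits.
Huffman merges: 3/50+11/50→7/25; 7/25+8/25→3/5; 2/5+3/5→1. L = 47/25 ≈ 1.8800.
L − H = 1.8800 − 1.7789 = 0.101 bits.

0.101 bits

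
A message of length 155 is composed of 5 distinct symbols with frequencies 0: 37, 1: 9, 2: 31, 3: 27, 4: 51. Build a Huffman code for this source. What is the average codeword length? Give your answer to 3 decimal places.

2.232 bits/symbol

Probabilities are the counts divided by 155.
Repeatedly combine the two least-probable nodes; the expected code length is the sum of the merged weights.
merge 9/155 + 27/155 → 36/155
merge 1/5 + 36/155 → 67/155
merge 37/155 + 51/155 → 88/155
merge 67/155 + 88/155 → 1
L = 36/155 + 67/155 + 88/155 + 1 = 346/155 ≈ 2.232 bits/symbol.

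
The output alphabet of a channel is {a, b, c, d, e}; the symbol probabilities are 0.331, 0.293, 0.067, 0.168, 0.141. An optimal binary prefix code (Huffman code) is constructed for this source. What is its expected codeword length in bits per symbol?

2.208 bits/symbol

Repeatedly combine the two least-probable nodes; the expected code length is the sum of the merged weights.
merge 67/1000 + 141/1000 → 26/125
merge 21/125 + 26/125 → 47/125
merge 293/1000 + 331/1000 → 78/125
merge 47/125 + 78/125 → 1
L = 26/125 + 47/125 + 78/125 + 1 = 276/125 = 2.208 bits/symbol.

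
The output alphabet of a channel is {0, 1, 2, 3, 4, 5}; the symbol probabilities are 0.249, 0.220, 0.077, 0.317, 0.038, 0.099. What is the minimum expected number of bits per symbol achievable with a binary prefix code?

2.329 bits/symbol

Repeatedly combine the two least-probable nodes; the expected code length is the sum of the merged weights.
merge 19/500 + 77/1000 → 23/200
merge 99/1000 + 23/200 → 107/500
merge 107/500 + 11/50 → 217/500
merge 249/1000 + 317/1000 → 283/500
merge 217/500 + 283/500 → 1
L = 23/200 + 107/500 + 217/500 + 283/500 + 1 = 2329/1000 = 2.329 bits/symbol.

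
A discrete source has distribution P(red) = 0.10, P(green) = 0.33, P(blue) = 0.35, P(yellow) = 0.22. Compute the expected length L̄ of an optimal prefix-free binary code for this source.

Repeatedly combine the two least-probable nodes; the expected code length is the sum of the merged weights.
merge 1/10 + 11/50 → 8/25
merge 8/25 + 33/100 → 13/20
merge 7/20 + 13/20 → 1
L = 8/25 + 13/20 + 1 = 197/100 = 1.97 bits/symbol.

1.97 bits/symbol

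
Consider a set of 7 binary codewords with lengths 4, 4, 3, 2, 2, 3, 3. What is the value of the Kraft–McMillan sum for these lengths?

1

With common denominator 2^4 = 16: Σ 2^(−ℓᵢ) = 1/16 + 1/16 + 2/16 + 4/16 + 4/16 + 2/16 + 2/16 = 16/16 = 1.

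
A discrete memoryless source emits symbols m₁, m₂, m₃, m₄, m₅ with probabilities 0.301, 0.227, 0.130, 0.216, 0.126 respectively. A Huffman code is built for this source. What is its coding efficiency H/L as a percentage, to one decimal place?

Entropy H = −Σ p log₂ p ≈ 2.2437 bits.
Huffman merges: 63/500+13/100→32/125; 27/125+227/1000→443/1000; 32/125+301/1000→557/1000; 443/1000+557/1000→1. L = 282/125 ≈ 2.2560.
Efficiency = H/L = 2.2437/2.2560 = 99.5%.

99.5%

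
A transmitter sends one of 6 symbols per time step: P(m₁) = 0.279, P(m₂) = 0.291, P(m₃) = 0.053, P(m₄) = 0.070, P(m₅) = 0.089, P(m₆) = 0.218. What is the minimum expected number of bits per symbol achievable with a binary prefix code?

Repeatedly combine the two least-probable nodes; the expected code length is the sum of the merged weights.
merge 53/1000 + 7/100 → 123/1000
merge 89/1000 + 123/1000 → 53/250
merge 53/250 + 109/500 → 43/100
merge 279/1000 + 291/1000 → 57/100
merge 43/100 + 57/100 → 1
L = 123/1000 + 53/250 + 43/100 + 57/100 + 1 = 467/200 = 2.335 bits/symbol.

2.335 bits/symbol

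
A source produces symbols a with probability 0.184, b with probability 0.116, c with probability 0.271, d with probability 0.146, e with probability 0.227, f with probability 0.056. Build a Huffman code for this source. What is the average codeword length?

Repeatedly combine the two least-probable nodes; the expected code length is the sum of the merged weights.
merge 7/125 + 29/250 → 43/250
merge 73/500 + 43/250 → 159/500
merge 23/125 + 227/1000 → 411/1000
merge 271/1000 + 159/500 → 589/1000
merge 411/1000 + 589/1000 → 1
L = 43/250 + 159/500 + 411/1000 + 589/1000 + 1 = 249/100 = 2.49 bits/symbol.

2.49 bits/symbol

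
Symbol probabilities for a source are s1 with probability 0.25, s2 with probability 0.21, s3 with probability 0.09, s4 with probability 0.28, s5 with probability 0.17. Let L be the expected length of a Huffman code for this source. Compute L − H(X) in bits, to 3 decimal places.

Entropy H = −Σ p log₂ p ≈ 2.2343 bits.
Huffman merges: 9/100+17/100→13/50; 21/100+1/4→23/50; 13/50+7/25→27/50; 23/50+27/50→1. L = 113/50 ≈ 2.2600.
L − H = 2.2600 − 2.2343 = 0.026 bits.

0.026 bits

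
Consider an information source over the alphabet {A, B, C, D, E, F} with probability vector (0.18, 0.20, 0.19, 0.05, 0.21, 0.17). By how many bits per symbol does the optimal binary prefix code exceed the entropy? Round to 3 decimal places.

0.102 bits

Entropy H = −Σ p log₂ p ≈ 2.4884 bits.
Huffman merges: 1/20+17/100→11/50; 9/50+19/100→37/100; 1/5+21/100→41/100; 11/50+37/100→59/100; 41/100+59/100→1. L = 259/100 ≈ 2.5900.
L − H = 2.5900 − 2.4884 = 0.102 bits.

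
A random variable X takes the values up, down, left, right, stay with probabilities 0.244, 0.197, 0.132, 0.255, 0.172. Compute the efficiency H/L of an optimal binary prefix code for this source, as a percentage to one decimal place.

99.1%

Entropy H = −Σ p log₂ p ≈ 2.2834 bits.
Huffman merges: 33/250+43/250→38/125; 197/1000+61/250→441/1000; 51/200+38/125→559/1000; 441/1000+559/1000→1. L = 288/125 ≈ 2.3040.
Efficiency = H/L = 2.2834/2.3040 = 99.1%.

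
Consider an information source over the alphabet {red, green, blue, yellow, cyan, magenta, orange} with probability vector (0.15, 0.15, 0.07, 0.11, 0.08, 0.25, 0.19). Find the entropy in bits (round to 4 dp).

2.6867 bits

H = −Σ pᵢ log₂ pᵢ.
−0.15·log₂(0.15) = 0.4105
−0.15·log₂(0.15) = 0.4105
−0.07·log₂(0.07) = 0.2686
−0.11·log₂(0.11) = 0.3503
−0.08·log₂(0.08) = 0.2915
−0.25·log₂(0.25) = 0.5000
−0.19·log₂(0.19) = 0.4552
Sum ≈ 2.6867 → 2.6867 bits.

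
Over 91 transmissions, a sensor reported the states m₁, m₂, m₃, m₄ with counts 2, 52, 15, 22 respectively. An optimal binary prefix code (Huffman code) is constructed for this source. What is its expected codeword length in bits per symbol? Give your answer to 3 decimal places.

Probabilities are the counts divided by 91.
Repeatedly combine the two least-probable nodes; the expected code length is the sum of the merged weights.
merge 2/91 + 15/91 → 17/91
merge 17/91 + 22/91 → 3/7
merge 3/7 + 4/7 → 1
L = 17/91 + 3/7 + 1 = 21/13 ≈ 1.615 bits/symbol.

1.615 bits/symbol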